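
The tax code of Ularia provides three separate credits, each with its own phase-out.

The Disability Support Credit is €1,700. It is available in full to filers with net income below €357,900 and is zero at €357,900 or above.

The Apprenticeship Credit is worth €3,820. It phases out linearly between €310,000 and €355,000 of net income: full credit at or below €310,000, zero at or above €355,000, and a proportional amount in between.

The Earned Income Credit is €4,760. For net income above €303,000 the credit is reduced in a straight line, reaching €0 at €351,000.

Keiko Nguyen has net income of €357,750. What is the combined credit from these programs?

Disability Support Credit: €357,750 is below the €357,900 cutoff, so the full €1,700 applies.
Apprenticeship Credit: €357,750 is at or above €355,000, so the credit is €0.
Earned Income Credit: €357,750 is at or above €351,000, so the credit is €0.
Total: €1,700 + €0 + €0 = €1,700.

€1,700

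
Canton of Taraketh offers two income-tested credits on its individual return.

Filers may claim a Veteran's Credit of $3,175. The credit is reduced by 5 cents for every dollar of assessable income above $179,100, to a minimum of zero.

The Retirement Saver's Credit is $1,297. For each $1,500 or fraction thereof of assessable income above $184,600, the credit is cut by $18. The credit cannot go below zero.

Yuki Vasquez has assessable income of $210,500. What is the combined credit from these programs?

$2,578

Veteran's Credit: 5% of the $31,400 excess over $179,100 is $1,570; credit = $3,175 − $1,570 = $1,605.
Retirement Saver's Credit: income exceeds $184,600 by $25,900, which is 18 full-or-partial $1,500 increments; reduction = 18 × $18 = $324, leaving $973.
Total: $1,605 + $973 = $2,578.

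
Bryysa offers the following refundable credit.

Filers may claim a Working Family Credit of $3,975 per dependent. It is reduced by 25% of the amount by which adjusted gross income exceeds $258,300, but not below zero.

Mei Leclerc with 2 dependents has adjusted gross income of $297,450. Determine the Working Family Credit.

$0

Working Family Credit: base = 2 × $3,975 = $7,950. 25% of the $39,150 excess over $258,300 is $9,787.50 ≥ base, so the credit is $0.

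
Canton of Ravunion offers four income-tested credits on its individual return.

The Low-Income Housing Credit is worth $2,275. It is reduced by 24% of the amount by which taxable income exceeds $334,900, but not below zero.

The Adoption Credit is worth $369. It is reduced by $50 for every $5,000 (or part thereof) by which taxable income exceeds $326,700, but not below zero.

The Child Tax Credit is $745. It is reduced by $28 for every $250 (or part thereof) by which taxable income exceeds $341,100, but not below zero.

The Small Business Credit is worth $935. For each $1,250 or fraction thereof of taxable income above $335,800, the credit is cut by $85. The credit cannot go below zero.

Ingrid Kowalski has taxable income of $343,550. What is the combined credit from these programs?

$1,173

Low-Income Housing Credit: 24% of the $8,650 excess over $334,900 is $2,076; credit = $2,275 − $2,076 = $199.
Adoption Credit: income exceeds $326,700 by $16,850, which is 4 full-or-partial $5,000 increments; reduction = 4 × $50 = $200, leaving $169.
Child Tax Credit: income exceeds $341,100 by $2,450, which is 10 full-or-partial $250 increments; reduction = 10 × $28 = $280, leaving $465.
Small Business Credit: income exceeds $335,800 by $7,750, which is 7 full-or-partial $1,250 increments; reduction = 7 × $85 = $595, leaving $340.
Total: $199 + $169 + $465 + $340 = $1,173.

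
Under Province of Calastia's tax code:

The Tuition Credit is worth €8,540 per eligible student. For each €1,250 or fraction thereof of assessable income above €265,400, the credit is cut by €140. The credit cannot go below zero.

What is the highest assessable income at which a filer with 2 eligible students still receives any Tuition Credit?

Full credit = 2 × €8,540 = €17,080.
After 121 increments the reduction is 121 × €140 = €16,940, leaving €140; one more increment wipes it out. Increment 121 ends at excess 121 × €1,250 = €151,250, so the highest qualifying income is €265,400 + €151,250 = €416,650.

€416,650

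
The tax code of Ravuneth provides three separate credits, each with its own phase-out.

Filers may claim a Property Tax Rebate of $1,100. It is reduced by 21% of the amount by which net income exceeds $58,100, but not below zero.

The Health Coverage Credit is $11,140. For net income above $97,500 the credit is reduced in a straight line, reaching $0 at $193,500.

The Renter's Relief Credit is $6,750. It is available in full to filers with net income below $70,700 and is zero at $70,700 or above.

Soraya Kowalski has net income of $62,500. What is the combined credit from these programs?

$18,066

Property Tax Rebate: 21% of the $4,400 excess over $58,100 is $924; credit = $1,100 − $924 = $176.
Health Coverage Credit: $62,500 is at or below the $97,500 threshold, so the full $11,140 applies.
Renter's Relief Credit: $62,500 is below the $70,700 cutoff, so the full $6,750 applies.
Total: $176 + $11,140 + $6,750 = $18,066.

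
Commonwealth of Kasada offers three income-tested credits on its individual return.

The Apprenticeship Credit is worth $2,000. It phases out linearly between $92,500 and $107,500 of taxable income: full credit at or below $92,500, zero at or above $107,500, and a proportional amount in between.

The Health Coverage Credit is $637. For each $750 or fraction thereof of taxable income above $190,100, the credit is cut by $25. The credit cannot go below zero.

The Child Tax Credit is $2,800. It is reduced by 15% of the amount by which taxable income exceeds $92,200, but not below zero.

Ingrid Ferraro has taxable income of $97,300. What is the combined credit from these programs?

Apprenticeship Credit: $97,300 is $4,800 into a $15,000 phase-out range, leaving 10,200/15,000 of the credit: $2,000 × 10,200/15,000 = $1,360.
Health Coverage Credit: $97,300 is at or below the $190,100 threshold, so the full $637 applies.
Child Tax Credit: 15% of the $5,100 excess over $92,200 is $765; credit = $2,800 − $765 = $2,035.
Total: $1,360 + $637 + $2,035 = $4,032.

$4,032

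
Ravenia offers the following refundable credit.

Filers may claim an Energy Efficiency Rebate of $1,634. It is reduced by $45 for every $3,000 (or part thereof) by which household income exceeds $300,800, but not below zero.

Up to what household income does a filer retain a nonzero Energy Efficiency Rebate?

$408,800

After 36 increments the reduction is 36 × $45 = $1,620, leaving $14; one more increment wipes it out. Increment 36 ends at excess 36 × $3,000 = $108,000, so the highest qualifying income is $300,800 + $108,000 = $408,800.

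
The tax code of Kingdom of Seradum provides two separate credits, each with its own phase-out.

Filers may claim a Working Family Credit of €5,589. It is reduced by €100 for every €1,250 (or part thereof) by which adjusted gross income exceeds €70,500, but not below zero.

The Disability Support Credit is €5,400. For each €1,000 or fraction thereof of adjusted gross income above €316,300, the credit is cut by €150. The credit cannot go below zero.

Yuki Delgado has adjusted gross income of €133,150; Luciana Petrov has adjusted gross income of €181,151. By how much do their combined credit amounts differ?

€489

Yuki (€133,150): Working Family Credit: income exceeds €70,500 by €62,650, which is 51 full-or-partial €1,250 increments; reduction = 51 × €100 = €5,100, leaving €489. Disability Support Credit: €133,150 is at or below the €316,300 threshold, so the full €5,400 applies. total €489 + €5,400 = €5,889
Luciana (€181,151): Working Family Credit: income exceeds €70,500 by €110,651 → 89 increments × €100 = €8,900 ≥ base, so the credit is €0. Disability Support Credit: €181,151 is at or below the €316,300 threshold, so the full €5,400 applies. total €0 + €5,400 = €5,400
Difference: |€5,889 − €5,400| = €489.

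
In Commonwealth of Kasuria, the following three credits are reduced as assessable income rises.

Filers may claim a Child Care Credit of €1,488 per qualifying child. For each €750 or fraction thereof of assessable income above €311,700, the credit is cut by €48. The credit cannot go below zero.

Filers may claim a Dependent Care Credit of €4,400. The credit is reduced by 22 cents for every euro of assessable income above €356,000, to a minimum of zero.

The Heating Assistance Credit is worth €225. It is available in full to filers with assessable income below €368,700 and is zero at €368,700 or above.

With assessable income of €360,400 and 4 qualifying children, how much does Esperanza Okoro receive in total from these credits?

€6,489

Child Care Credit: base = 4 × €1,488 = €5,952. income exceeds €311,700 by €48,700, which is 65 full-or-partial €750 increments; reduction = 65 × €48 = €3,120, leaving €2,832.
Dependent Care Credit: 22% of the €4,400 excess over €356,000 is €968; credit = €4,400 − €968 = €3,432.
Heating Assistance Credit: €360,400 is below the €368,700 cutoff, so the full €225 applies.
Total: €2,832 + €3,432 + €225 = €6,489.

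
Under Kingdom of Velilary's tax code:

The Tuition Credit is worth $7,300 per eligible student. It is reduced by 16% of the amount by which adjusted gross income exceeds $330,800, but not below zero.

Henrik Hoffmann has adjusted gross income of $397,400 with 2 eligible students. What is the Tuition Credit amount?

Tuition Credit: base = 2 × $7,300 = $14,600. 16% of the $66,600 excess over $330,800 is $10,656; credit = $14,600 − $10,656 = $3,944.

$3,944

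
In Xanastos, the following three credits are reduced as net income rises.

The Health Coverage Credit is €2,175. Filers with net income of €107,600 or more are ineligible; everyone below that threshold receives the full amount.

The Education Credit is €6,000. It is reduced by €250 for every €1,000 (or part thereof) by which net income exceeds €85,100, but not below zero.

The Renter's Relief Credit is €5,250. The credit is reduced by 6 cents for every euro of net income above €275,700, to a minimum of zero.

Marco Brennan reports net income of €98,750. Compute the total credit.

Health Coverage Credit: €98,750 is below the €107,600 cutoff, so the full €2,175 applies.
Education Credit: income exceeds €85,100 by €13,650, which is 14 full-or-partial €1,000 increments; reduction = 14 × €250 = €3,500, leaving €2,500.
Renter's Relief Credit: €98,750 is at or below the €275,700 threshold, so the full €5,250 applies.
Total: €2,175 + €2,500 + €5,250 = €9,925.

€9,925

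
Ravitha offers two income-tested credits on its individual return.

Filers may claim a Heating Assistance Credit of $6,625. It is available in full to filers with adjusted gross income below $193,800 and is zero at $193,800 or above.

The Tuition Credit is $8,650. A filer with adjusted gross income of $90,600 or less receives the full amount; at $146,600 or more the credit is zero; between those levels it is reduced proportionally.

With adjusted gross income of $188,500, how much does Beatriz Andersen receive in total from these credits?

Heating Assistance Credit: $188,500 is below the $193,800 cutoff, so the full $6,625 applies.
Tuition Credit: $188,500 is at or above $146,600, so the credit is $0.
Total: $6,625 + $0 = $6,625.

$6,625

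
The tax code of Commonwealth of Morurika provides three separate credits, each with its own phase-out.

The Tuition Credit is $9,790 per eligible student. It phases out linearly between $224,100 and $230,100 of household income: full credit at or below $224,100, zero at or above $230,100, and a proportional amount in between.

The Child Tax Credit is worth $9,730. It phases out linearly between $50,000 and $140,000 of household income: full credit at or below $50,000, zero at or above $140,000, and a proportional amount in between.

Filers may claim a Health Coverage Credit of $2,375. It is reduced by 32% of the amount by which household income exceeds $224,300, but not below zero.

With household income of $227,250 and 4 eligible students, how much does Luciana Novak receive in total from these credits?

$20,032

Tuition Credit: base = 4 × $9,790 = $39,160. $227,250 is $3,150 into a $6,000 phase-out range, leaving 2,850/6,000 of the credit: $39,160 × 2,850/6,000 = $18,601.
Child Tax Credit: $227,250 is at or above $140,000, so the credit is $0.
Health Coverage Credit: 32% of the $2,950 excess over $224,300 is $944; credit = $2,375 − $944 = $1,431.
Total: $18,601 + $0 + $1,431 = $20,032.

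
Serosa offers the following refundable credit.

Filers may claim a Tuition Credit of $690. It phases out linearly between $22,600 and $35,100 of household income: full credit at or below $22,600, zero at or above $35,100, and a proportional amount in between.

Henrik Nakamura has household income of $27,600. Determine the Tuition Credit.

$414

Tuition Credit: $27,600 is $5,000 into a $12,500 phase-out range, leaving 7,500/12,500 of the credit: $690 × 7,500/12,500 = $414.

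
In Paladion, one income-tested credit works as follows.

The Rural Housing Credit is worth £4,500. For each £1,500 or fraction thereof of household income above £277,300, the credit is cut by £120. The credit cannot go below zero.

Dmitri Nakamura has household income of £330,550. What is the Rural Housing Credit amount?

£180

Rural Housing Credit: income exceeds £277,300 by £53,250, which is 36 full-or-partial £1,500 increments; reduction = 36 × £120 = £4,320, leaving £180.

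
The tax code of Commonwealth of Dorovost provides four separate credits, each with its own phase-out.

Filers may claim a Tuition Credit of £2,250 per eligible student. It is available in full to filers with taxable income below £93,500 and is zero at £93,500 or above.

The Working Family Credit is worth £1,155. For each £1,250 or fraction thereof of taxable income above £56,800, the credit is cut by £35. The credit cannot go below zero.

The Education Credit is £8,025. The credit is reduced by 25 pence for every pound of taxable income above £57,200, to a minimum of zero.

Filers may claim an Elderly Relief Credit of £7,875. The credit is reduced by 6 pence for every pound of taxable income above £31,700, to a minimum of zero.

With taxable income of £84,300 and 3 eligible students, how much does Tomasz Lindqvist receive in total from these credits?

£13,104

Tuition Credit: base = 3 × £2,250 = £6,750. £84,300 is below the £93,500 cutoff, so the full £6,750 applies.
Working Family Credit: income exceeds £56,800 by £27,500, which is 22 full-or-partial £1,250 increments; reduction = 22 × £35 = £770, leaving £385.
Education Credit: 25% of the £27,100 excess over £57,200 is £6,775; credit = £8,025 − £6,775 = £1,250.
Elderly Relief Credit: 6% of the £52,600 excess over £31,700 is £3,156; credit = £7,875 − £3,156 = £4,719.
Total: £6,750 + £385 + £1,250 + £4,719 = £13,104.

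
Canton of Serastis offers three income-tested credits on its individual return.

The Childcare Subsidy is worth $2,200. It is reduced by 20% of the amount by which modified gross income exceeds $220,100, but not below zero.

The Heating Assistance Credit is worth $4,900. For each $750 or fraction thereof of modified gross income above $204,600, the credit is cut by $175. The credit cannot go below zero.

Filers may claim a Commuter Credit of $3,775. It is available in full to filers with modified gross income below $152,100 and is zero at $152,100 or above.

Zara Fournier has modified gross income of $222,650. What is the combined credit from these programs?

Childcare Subsidy: 20% of the $2,550 excess over $220,100 is $510; credit = $2,200 − $510 = $1,690.
Heating Assistance Credit: income exceeds $204,600 by $18,050, which is 25 full-or-partial $750 increments; reduction = 25 × $175 = $4,375, leaving $525.
Commuter Credit: $222,650 meets or exceeds the $152,100 cutoff, so the credit is $0.
Total: $1,690 + $525 + $0 = $2,215.

$2,215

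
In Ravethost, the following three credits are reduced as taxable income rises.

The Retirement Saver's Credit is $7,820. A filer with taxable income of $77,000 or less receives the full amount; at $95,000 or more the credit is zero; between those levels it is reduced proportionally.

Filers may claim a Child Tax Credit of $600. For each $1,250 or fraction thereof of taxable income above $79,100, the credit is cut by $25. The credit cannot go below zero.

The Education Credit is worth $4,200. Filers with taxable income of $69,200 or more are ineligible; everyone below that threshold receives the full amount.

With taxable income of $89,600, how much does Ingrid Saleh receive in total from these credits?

Retirement Saver's Credit: $89,600 is $12,600 into a $18,000 phase-out range, leaving 5,400/18,000 of the credit: $7,820 × 5,400/18,000 = $2,346.
Child Tax Credit: income exceeds $79,100 by $10,500, which is 9 full-or-partial $1,250 increments; reduction = 9 × $25 = $225, leaving $375.
Education Credit: $89,600 meets or exceeds the $69,200 cutoff, so the credit is $0.
Total: $2,346 + $375 + $0 = $2,721.

$2,721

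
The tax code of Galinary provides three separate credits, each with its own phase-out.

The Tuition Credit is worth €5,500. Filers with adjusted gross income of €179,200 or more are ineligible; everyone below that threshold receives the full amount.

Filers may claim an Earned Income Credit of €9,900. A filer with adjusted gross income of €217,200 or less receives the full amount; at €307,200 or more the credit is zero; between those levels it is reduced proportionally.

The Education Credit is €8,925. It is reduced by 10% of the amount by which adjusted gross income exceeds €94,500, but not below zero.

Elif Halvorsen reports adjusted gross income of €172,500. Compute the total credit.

Tuition Credit: €172,500 is below the €179,200 cutoff, so the full €5,500 applies.
Earned Income Credit: €172,500 is at or below the €217,200 threshold, so the full €9,900 applies.
Education Credit: 10% of the €78,000 excess over €94,500 is €7,800; credit = €8,925 − €7,800 = €1,125.
Total: €5,500 + €9,900 + €1,125 = €16,525.

€16,525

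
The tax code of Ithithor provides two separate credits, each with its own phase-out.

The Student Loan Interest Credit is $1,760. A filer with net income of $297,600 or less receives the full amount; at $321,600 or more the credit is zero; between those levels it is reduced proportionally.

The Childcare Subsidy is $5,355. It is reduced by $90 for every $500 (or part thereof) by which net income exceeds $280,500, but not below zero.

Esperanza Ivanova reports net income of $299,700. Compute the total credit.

$3,451

Student Loan Interest Credit: $299,700 is $2,100 into a $24,000 phase-out range, leaving 21,900/24,000 of the credit: $1,760 × 21,900/24,000 = $1,606.
Childcare Subsidy: income exceeds $280,500 by $19,200, which is 39 full-or-partial $500 increments; reduction = 39 × $90 = $3,510, leaving $1,845.
Total: $1,606 + $1,845 = $3,451.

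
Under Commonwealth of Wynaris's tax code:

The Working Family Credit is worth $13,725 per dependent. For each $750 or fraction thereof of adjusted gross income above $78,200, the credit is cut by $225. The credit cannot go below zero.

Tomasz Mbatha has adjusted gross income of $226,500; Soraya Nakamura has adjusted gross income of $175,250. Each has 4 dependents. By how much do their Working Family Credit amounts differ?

$15,300

Tomasz ($226,500): Working Family Credit: base = 4 × $13,725 = $54,900. income exceeds $78,200 by $148,300, which is 198 full-or-partial $750 increments; reduction = 198 × $225 = $44,550, leaving $10,350.
Soraya ($175,250): Working Family Credit: base = 4 × $13,725 = $54,900. income exceeds $78,200 by $97,050, which is 130 full-or-partial $750 increments; reduction = 130 × $225 = $29,250, leaving $25,650.
Difference: |$10,350 − $25,650| = $15,300.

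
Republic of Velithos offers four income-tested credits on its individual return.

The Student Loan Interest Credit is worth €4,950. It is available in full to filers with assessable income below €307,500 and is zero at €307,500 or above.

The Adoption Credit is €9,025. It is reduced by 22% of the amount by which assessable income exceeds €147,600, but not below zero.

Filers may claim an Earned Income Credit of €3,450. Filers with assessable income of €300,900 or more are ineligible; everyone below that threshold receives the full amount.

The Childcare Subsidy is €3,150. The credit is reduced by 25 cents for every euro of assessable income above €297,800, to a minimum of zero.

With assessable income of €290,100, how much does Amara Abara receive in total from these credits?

€11,550

Student Loan Interest Credit: €290,100 is below the €307,500 cutoff, so the full €4,950 applies.
Adoption Credit: 22% of the €142,500 excess over €147,600 is €31,350 ≥ base, so the credit is €0.
Earned Income Credit: €290,100 is below the €300,900 cutoff, so the full €3,450 applies.
Childcare Subsidy: €290,100 is at or below the €297,800 threshold, so the full €3,150 applies.
Total: €4,950 + €0 + €3,450 + €3,150 = €11,550.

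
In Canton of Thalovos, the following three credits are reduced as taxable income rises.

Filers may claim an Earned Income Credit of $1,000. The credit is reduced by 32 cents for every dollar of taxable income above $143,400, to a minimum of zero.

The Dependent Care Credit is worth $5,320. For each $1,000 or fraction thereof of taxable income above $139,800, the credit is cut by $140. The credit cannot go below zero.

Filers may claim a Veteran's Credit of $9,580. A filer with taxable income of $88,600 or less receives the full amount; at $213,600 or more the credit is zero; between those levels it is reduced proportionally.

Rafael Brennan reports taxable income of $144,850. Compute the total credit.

Earned Income Credit: 32% of the $1,450 excess over $143,400 is $464; credit = $1,000 − $464 = $536.
Dependent Care Credit: income exceeds $139,800 by $5,050, which is 6 full-or-partial $1,000 increments; reduction = 6 × $140 = $840, leaving $4,480.
Veteran's Credit: $144,850 is $56,250 into a $125,000 phase-out range, leaving 68,750/125,000 of the credit: $9,580 × 68,750/125,000 = $5,269.
Total: $536 + $4,480 + $5,269 = $10,285.

$10,285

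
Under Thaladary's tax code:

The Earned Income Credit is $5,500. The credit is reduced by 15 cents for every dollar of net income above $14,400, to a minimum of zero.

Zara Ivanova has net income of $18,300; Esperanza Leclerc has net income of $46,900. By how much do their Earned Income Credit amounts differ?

$4,290

Zara ($18,300): Earned Income Credit: 15% of the $3,900 excess over $14,400 is $585; credit = $5,500 − $585 = $4,915.
Esperanza ($46,900): Earned Income Credit: 15% of the $32,500 excess over $14,400 is $4,875; credit = $5,500 − $4,875 = $625.
Difference: |$4,915 − $625| = $4,290.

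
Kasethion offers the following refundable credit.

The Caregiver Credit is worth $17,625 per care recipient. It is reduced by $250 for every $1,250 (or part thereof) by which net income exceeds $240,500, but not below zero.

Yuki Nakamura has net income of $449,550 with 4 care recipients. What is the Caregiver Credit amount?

Caregiver Credit: base = 4 × $17,625 = $70,500. income exceeds $240,500 by $209,050, which is 168 full-or-partial $1,250 increments; reduction = 168 × $250 = $42,000, leaving $28,500.

$28,500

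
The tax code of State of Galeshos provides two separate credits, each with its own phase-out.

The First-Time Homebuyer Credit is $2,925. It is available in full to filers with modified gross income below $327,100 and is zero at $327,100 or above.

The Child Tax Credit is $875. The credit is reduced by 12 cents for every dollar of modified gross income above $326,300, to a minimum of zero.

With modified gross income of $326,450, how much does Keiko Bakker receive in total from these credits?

$3,782

First-Time Homebuyer Credit: $326,450 is below the $327,100 cutoff, so the full $2,925 applies.
Child Tax Credit: 12% of the $150 excess over $326,300 is $18; credit = $875 − $18 = $857.
Total: $2,925 + $857 = $3,782.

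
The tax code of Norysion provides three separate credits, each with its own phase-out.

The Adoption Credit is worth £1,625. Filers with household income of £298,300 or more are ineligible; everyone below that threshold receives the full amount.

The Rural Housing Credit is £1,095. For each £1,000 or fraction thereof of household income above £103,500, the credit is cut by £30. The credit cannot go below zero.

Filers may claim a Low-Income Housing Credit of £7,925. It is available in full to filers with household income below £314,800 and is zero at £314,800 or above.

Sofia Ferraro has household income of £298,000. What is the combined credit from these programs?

£9,550

Adoption Credit: £298,000 is below the £298,300 cutoff, so the full £1,625 applies.
Rural Housing Credit: income exceeds £103,500 by £194,500 → 195 increments × £30 = £5,850 ≥ base, so the credit is £0.
Low-Income Housing Credit: £298,000 is below the £314,800 cutoff, so the full £7,925 applies.
Total: £1,625 + £0 + £7,925 = £9,550.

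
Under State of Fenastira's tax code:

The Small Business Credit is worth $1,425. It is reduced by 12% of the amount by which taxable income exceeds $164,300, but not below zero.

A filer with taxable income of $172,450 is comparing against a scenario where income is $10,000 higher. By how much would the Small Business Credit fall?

At $172,450 — 12% of the $8,150 excess over $164,300 is $978; credit = $1,425 − $978 = $447.
At $182,450 — 12% of the $18,150 excess over $164,300 is $2,178 ≥ base, so the credit is $0.
Lost: $447 − $0 = $447.

$447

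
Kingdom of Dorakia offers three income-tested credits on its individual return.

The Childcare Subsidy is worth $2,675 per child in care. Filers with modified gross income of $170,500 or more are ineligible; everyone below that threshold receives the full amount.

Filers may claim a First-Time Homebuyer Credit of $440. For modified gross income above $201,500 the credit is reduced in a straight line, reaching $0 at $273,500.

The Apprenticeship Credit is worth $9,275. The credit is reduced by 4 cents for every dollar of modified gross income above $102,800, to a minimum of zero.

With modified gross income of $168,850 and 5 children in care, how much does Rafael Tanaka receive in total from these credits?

$20,448

Childcare Subsidy: base = 5 × $2,675 = $13,375. $168,850 is below the $170,500 cutoff, so the full $13,375 applies.
First-Time Homebuyer Credit: $168,850 is at or below the $201,500 threshold, so the full $440 applies.
Apprenticeship Credit: 4% of the $66,050 excess over $102,800 is $2,642; credit = $9,275 − $2,642 = $6,633.
Total: $13,375 + $440 + $6,633 = $20,448.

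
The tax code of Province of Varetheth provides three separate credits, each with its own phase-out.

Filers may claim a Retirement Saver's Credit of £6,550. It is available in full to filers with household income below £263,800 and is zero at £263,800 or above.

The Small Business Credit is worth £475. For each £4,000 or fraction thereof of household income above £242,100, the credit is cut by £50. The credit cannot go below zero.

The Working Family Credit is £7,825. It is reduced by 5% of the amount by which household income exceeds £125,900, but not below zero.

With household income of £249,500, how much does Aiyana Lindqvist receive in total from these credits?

£8,570

Retirement Saver's Credit: £249,500 is below the £263,800 cutoff, so the full £6,550 applies.
Small Business Credit: income exceeds £242,100 by £7,400, which is 2 full-or-partial £4,000 increments; reduction = 2 × £50 = £100, leaving £375.
Working Family Credit: 5% of the £123,600 excess over £125,900 is £6,180; credit = £7,825 − £6,180 = £1,645.
Total: £6,550 + £375 + £1,645 = £8,570.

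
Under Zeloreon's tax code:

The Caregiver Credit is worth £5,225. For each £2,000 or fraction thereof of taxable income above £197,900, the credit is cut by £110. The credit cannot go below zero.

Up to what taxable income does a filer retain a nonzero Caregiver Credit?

After 47 increments the reduction is 47 × £110 = £5,170, leaving £55; one more increment wipes it out. Increment 47 ends at excess 47 × £2,000 = £94,000, so the highest qualifying income is £197,900 + £94,000 = £291,900.

£291,900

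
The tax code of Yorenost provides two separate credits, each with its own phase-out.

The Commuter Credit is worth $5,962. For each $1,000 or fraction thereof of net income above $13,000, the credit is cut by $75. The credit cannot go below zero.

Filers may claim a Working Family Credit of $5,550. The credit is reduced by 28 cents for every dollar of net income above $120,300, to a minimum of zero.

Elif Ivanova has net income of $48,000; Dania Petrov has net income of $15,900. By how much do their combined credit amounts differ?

Elif ($48,000): Commuter Credit: income exceeds $13,000 by $35,000, which is 35 full-or-partial $1,000 increments; reduction = 35 × $75 = $2,625, leaving $3,337. Working Family Credit: $48,000 is at or below the $120,300 threshold, so the full $5,550 applies. total $3,337 + $5,550 = $8,887
Dania ($15,900): Commuter Credit: income exceeds $13,000 by $2,900, which is 3 full-or-partial $1,000 increments; reduction = 3 × $75 = $225, leaving $5,737. Working Family Credit: $15,900 is at or below the $120,300 threshold, so the full $5,550 applies. total $5,737 + $5,550 = $11,287
Difference: |$8,887 − $11,287| = $2,400.

$2,400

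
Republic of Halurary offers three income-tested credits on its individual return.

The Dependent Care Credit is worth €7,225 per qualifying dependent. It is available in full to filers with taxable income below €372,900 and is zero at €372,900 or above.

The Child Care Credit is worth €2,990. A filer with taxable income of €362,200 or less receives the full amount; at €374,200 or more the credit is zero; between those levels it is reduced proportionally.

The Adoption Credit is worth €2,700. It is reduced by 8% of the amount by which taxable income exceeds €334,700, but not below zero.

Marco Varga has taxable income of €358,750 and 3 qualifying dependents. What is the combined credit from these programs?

Dependent Care Credit: base = 3 × €7,225 = €21,675. €358,750 is below the €372,900 cutoff, so the full €21,675 applies.
Child Care Credit: €358,750 is at or below the €362,200 threshold, so the full €2,990 applies.
Adoption Credit: 8% of the €24,050 excess over €334,700 is €1,924; credit = €2,700 − €1,924 = €776.
Total: €21,675 + €2,990 + €776 = €25,441.

€25,441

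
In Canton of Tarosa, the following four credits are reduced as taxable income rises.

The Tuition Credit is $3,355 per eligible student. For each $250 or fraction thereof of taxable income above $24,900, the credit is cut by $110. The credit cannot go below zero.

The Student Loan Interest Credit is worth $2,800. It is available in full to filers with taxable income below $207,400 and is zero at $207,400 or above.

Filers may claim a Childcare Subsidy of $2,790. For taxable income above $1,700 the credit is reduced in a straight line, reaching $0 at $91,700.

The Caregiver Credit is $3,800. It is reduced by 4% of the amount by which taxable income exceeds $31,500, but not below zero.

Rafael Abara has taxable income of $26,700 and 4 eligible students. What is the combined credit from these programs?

$21,155

Tuition Credit: base = 4 × $3,355 = $13,420. income exceeds $24,900 by $1,800, which is 8 full-or-partial $250 increments; reduction = 8 × $110 = $880, leaving $12,540.
Student Loan Interest Credit: $26,700 is below the $207,400 cutoff, so the full $2,800 applies.
Childcare Subsidy: $26,700 is $25,000 into a $90,000 phase-out range, leaving 65,000/90,000 of the credit: $2,790 × 65,000/90,000 = $2,015.
Caregiver Credit: $26,700 is at or below the $31,500 threshold, so the full $3,800 applies.
Total: $12,540 + $2,800 + $2,015 + $3,800 = $21,155.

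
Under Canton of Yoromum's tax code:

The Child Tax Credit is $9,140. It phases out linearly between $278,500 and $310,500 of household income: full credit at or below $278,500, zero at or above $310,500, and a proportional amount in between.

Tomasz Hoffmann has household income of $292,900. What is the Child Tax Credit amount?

Child Tax Credit: $292,900 is $14,400 into a $32,000 phase-out range, leaving 17,600/32,000 of the credit: $9,140 × 17,600/32,000 = $5,027.

$5,027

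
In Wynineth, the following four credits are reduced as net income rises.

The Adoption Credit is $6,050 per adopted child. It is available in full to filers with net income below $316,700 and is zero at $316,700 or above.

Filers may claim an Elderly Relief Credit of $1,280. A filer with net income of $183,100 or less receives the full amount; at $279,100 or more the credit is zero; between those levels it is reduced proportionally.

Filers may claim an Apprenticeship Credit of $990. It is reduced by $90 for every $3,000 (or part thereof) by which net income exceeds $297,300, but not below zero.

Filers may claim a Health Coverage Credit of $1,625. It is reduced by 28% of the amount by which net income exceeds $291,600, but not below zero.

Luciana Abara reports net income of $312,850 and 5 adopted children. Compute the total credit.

$30,700

Adoption Credit: base = 5 × $6,050 = $30,250. $312,850 is below the $316,700 cutoff, so the full $30,250 applies.
Elderly Relief Credit: $312,850 is at or above $279,100, so the credit is $0.
Apprenticeship Credit: income exceeds $297,300 by $15,550, which is 6 full-or-partial $3,000 increments; reduction = 6 × $90 = $540, leaving $450.
Health Coverage Credit: 28% of the $21,250 excess over $291,600 is $5,950 ≥ base, so the credit is $0.
Total: $30,250 + $0 + $450 + $0 = $30,700.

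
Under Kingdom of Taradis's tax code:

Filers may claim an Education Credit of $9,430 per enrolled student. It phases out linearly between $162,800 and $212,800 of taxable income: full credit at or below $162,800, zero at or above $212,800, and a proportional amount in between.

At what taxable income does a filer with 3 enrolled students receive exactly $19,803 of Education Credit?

$177,800

Full credit = 3 × $9,430 = $28,290.
$19,803 is 19,803/28,290 of the full $28,290, so 8,487/28,290 of the $50,000 range has been used: income = $162,800 + $50,000 × 8,487/28,290 = $177,800.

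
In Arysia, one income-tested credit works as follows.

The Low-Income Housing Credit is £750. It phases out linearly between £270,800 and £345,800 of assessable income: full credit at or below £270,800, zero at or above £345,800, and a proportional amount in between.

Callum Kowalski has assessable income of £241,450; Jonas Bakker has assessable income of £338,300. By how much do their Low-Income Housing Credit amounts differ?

£675

Callum (£241,450): Low-Income Housing Credit: £241,450 is at or below the £270,800 threshold, so the full £750 applies.
Jonas (£338,300): Low-Income Housing Credit: £338,300 is £67,500 into a £75,000 phase-out range, leaving 7,500/75,000 of the credit: £750 × 7,500/75,000 = £75.
Difference: |£750 − £75| = £675.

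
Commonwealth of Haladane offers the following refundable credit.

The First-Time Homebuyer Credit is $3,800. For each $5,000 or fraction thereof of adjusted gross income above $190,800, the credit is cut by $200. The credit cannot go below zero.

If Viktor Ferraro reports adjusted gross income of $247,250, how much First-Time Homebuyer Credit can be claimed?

$1,400

First-Time Homebuyer Credit: income exceeds $190,800 by $56,450, which is 12 full-or-partial $5,000 increments; reduction = 12 × $200 = $2,400, leaving $1,400.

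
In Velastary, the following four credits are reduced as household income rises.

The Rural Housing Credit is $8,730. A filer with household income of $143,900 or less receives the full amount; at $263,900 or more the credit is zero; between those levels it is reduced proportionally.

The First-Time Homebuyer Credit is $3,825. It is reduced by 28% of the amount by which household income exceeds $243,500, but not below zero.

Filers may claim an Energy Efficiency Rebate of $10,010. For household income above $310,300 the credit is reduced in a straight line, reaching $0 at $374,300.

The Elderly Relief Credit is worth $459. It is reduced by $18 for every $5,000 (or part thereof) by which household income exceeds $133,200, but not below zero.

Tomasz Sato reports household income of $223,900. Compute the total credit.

$16,862

Rural Housing Credit: $223,900 is $80,000 into a $120,000 phase-out range, leaving 40,000/120,000 of the credit: $8,730 × 40,000/120,000 = $2,910.
First-Time Homebuyer Credit: $223,900 is at or below the $243,500 threshold, so the full $3,825 applies.
Energy Efficiency Rebate: $223,900 is at or below the $310,300 threshold, so the full $10,010 applies.
Elderly Relief Credit: income exceeds $133,200 by $90,700, which is 19 full-or-partial $5,000 increments; reduction = 19 × $18 = $342, leaving $117.
Total: $2,910 + $3,825 + $10,010 + $117 = $16,862.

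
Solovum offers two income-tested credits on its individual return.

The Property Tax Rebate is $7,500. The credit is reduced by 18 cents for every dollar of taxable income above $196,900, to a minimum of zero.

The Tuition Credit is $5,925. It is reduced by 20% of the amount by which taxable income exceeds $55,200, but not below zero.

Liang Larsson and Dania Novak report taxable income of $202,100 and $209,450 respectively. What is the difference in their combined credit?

$1,323

Liang ($202,100): Property Tax Rebate: 18% of the $5,200 excess over $196,900 is $936; credit = $7,500 − $936 = $6,564. Tuition Credit: 20% of the $146,900 excess over $55,200 is $29,380 ≥ base, so the credit is $0. total $6,564 + $0 = $6,564
Dania ($209,450): Property Tax Rebate: 18% of the $12,550 excess over $196,900 is $2,259; credit = $7,500 − $2,259 = $5,241. Tuition Credit: 20% of the $154,250 excess over $55,200 is $30,850 ≥ base, so the credit is $0. total $5,241 + $0 = $5,241
Difference: |$6,564 − $5,241| = $1,323.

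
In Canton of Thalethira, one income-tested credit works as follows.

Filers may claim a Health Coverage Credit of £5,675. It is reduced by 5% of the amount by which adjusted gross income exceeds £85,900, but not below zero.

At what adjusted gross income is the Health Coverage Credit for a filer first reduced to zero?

The credit falls by 5% of each pound above £85,900, so it reaches zero when the excess is £5,675 / 5% = £113,500: income = £85,900 + £113,500 = £199,400.

£199,400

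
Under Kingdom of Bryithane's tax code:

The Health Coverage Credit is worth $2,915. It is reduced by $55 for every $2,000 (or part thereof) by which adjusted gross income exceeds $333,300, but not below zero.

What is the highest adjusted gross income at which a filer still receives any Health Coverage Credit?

After 52 increments the reduction is 52 × $55 = $2,860, leaving $55; one more increment wipes it out. Increment 52 ends at excess 52 × $2,000 = $104,000, so the highest qualifying income is $333,300 + $104,000 = $437,300.

$437,300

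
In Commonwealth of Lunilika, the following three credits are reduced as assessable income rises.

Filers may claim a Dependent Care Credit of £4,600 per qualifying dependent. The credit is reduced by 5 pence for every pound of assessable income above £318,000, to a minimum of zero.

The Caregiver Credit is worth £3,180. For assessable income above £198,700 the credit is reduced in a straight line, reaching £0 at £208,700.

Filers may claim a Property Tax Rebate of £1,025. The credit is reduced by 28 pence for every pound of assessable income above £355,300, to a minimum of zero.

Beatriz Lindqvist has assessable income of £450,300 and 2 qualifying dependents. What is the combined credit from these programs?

£2,585

Dependent Care Credit: base = 2 × £4,600 = £9,200. 5% of the £132,300 excess over £318,000 is £6,615; credit = £9,200 − £6,615 = £2,585.
Caregiver Credit: £450,300 is at or above £208,700, so the credit is £0.
Property Tax Rebate: 28% of the £95,000 excess over £355,300 is £26,600 ≥ base, so the credit is £0.
Total: £2,585 + £0 + £0 = £2,585.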